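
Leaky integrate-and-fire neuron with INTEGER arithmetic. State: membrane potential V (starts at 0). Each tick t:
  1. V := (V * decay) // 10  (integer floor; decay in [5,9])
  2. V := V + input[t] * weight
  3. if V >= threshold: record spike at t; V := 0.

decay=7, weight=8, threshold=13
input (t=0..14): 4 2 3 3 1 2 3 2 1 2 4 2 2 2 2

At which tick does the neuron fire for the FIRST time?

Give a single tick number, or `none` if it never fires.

t=0: input=4 -> V=0 FIRE
t=1: input=2 -> V=0 FIRE
t=2: input=3 -> V=0 FIRE
t=3: input=3 -> V=0 FIRE
t=4: input=1 -> V=8
t=5: input=2 -> V=0 FIRE
t=6: input=3 -> V=0 FIRE
t=7: input=2 -> V=0 FIRE
t=8: input=1 -> V=8
t=9: input=2 -> V=0 FIRE
t=10: input=4 -> V=0 FIRE
t=11: input=2 -> V=0 FIRE
t=12: input=2 -> V=0 FIRE
t=13: input=2 -> V=0 FIRE
t=14: input=2 -> V=0 FIRE

Answer: 0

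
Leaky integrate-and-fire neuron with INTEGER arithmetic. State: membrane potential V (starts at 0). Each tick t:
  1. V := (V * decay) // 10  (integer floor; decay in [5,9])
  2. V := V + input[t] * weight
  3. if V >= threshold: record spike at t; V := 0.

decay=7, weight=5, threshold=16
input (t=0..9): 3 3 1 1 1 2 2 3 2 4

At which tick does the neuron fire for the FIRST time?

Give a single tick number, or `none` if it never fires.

t=0: input=3 -> V=15
t=1: input=3 -> V=0 FIRE
t=2: input=1 -> V=5
t=3: input=1 -> V=8
t=4: input=1 -> V=10
t=5: input=2 -> V=0 FIRE
t=6: input=2 -> V=10
t=7: input=3 -> V=0 FIRE
t=8: input=2 -> V=10
t=9: input=4 -> V=0 FIRE

Answer: 1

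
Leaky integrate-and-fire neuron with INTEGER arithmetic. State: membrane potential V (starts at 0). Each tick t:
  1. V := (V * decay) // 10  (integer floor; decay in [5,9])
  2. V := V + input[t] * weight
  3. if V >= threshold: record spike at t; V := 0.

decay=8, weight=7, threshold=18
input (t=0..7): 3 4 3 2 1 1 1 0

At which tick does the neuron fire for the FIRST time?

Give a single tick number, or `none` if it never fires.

Answer: 0

Derivation:
t=0: input=3 -> V=0 FIRE
t=1: input=4 -> V=0 FIRE
t=2: input=3 -> V=0 FIRE
t=3: input=2 -> V=14
t=4: input=1 -> V=0 FIRE
t=5: input=1 -> V=7
t=6: input=1 -> V=12
t=7: input=0 -> V=9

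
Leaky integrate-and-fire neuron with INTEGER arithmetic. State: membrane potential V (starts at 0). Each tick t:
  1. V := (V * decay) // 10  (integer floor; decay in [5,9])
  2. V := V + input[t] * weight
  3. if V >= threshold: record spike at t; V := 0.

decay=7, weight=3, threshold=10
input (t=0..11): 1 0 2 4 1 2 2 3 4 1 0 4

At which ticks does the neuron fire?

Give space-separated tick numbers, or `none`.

t=0: input=1 -> V=3
t=1: input=0 -> V=2
t=2: input=2 -> V=7
t=3: input=4 -> V=0 FIRE
t=4: input=1 -> V=3
t=5: input=2 -> V=8
t=6: input=2 -> V=0 FIRE
t=7: input=3 -> V=9
t=8: input=4 -> V=0 FIRE
t=9: input=1 -> V=3
t=10: input=0 -> V=2
t=11: input=4 -> V=0 FIRE

Answer: 3 6 8 11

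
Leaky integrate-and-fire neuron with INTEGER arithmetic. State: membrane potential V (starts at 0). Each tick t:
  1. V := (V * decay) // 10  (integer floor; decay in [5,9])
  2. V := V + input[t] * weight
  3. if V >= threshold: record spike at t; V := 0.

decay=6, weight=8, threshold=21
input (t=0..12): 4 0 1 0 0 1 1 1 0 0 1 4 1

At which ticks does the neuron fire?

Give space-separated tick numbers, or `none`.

Answer: 0 11

Derivation:
t=0: input=4 -> V=0 FIRE
t=1: input=0 -> V=0
t=2: input=1 -> V=8
t=3: input=0 -> V=4
t=4: input=0 -> V=2
t=5: input=1 -> V=9
t=6: input=1 -> V=13
t=7: input=1 -> V=15
t=8: input=0 -> V=9
t=9: input=0 -> V=5
t=10: input=1 -> V=11
t=11: input=4 -> V=0 FIRE
t=12: input=1 -> V=8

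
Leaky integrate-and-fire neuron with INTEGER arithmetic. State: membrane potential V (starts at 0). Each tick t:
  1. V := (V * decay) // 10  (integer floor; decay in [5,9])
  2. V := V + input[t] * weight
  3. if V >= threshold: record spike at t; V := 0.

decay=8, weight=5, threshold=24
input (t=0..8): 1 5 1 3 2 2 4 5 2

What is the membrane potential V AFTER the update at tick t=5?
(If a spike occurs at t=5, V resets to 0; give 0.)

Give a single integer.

t=0: input=1 -> V=5
t=1: input=5 -> V=0 FIRE
t=2: input=1 -> V=5
t=3: input=3 -> V=19
t=4: input=2 -> V=0 FIRE
t=5: input=2 -> V=10
t=6: input=4 -> V=0 FIRE
t=7: input=5 -> V=0 FIRE
t=8: input=2 -> V=10

Answer: 10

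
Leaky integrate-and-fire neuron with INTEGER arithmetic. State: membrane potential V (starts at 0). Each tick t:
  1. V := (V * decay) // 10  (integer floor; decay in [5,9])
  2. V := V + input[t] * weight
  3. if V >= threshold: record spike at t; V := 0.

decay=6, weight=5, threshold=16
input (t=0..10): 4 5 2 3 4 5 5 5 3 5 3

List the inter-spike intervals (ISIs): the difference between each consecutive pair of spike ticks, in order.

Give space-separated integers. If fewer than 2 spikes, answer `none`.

t=0: input=4 -> V=0 FIRE
t=1: input=5 -> V=0 FIRE
t=2: input=2 -> V=10
t=3: input=3 -> V=0 FIRE
t=4: input=4 -> V=0 FIRE
t=5: input=5 -> V=0 FIRE
t=6: input=5 -> V=0 FIRE
t=7: input=5 -> V=0 FIRE
t=8: input=3 -> V=15
t=9: input=5 -> V=0 FIRE
t=10: input=3 -> V=15

Answer: 1 2 1 1 1 1 2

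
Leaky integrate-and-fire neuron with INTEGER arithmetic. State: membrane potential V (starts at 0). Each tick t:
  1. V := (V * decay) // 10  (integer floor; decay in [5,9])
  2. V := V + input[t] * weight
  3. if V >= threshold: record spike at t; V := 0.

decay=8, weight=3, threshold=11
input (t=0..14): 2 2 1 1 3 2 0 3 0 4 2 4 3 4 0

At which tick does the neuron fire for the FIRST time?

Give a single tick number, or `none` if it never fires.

t=0: input=2 -> V=6
t=1: input=2 -> V=10
t=2: input=1 -> V=0 FIRE
t=3: input=1 -> V=3
t=4: input=3 -> V=0 FIRE
t=5: input=2 -> V=6
t=6: input=0 -> V=4
t=7: input=3 -> V=0 FIRE
t=8: input=0 -> V=0
t=9: input=4 -> V=0 FIRE
t=10: input=2 -> V=6
t=11: input=4 -> V=0 FIRE
t=12: input=3 -> V=9
t=13: input=4 -> V=0 FIRE
t=14: input=0 -> V=0

Answer: 2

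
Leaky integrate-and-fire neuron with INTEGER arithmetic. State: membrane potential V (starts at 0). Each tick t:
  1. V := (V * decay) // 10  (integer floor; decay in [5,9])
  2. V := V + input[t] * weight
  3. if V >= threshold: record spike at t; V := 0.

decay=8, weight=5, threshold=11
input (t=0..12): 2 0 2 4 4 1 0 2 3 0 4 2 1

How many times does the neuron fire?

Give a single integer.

t=0: input=2 -> V=10
t=1: input=0 -> V=8
t=2: input=2 -> V=0 FIRE
t=3: input=4 -> V=0 FIRE
t=4: input=4 -> V=0 FIRE
t=5: input=1 -> V=5
t=6: input=0 -> V=4
t=7: input=2 -> V=0 FIRE
t=8: input=3 -> V=0 FIRE
t=9: input=0 -> V=0
t=10: input=4 -> V=0 FIRE
t=11: input=2 -> V=10
t=12: input=1 -> V=0 FIRE

Answer: 7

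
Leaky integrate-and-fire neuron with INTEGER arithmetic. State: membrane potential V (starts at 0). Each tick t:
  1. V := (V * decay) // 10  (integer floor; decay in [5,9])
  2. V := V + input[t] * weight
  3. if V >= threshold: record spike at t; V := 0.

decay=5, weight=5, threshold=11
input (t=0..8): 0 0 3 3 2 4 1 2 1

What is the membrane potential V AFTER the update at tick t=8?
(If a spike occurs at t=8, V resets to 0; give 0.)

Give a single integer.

t=0: input=0 -> V=0
t=1: input=0 -> V=0
t=2: input=3 -> V=0 FIRE
t=3: input=3 -> V=0 FIRE
t=4: input=2 -> V=10
t=5: input=4 -> V=0 FIRE
t=6: input=1 -> V=5
t=7: input=2 -> V=0 FIRE
t=8: input=1 -> V=5

Answer: 5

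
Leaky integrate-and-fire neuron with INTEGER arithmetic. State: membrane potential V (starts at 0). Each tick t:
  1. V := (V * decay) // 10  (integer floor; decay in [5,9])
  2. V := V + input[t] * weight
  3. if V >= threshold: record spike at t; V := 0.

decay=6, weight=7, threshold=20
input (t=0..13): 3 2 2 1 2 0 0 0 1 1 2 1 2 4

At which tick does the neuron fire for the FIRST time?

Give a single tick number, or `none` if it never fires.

t=0: input=3 -> V=0 FIRE
t=1: input=2 -> V=14
t=2: input=2 -> V=0 FIRE
t=3: input=1 -> V=7
t=4: input=2 -> V=18
t=5: input=0 -> V=10
t=6: input=0 -> V=6
t=7: input=0 -> V=3
t=8: input=1 -> V=8
t=9: input=1 -> V=11
t=10: input=2 -> V=0 FIRE
t=11: input=1 -> V=7
t=12: input=2 -> V=18
t=13: input=4 -> V=0 FIRE

Answer: 0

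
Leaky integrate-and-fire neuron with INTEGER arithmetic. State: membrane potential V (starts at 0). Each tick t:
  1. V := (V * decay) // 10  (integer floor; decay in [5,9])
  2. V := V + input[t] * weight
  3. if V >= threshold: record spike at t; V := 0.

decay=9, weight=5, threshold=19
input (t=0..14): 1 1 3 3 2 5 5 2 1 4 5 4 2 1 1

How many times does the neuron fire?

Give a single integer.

t=0: input=1 -> V=5
t=1: input=1 -> V=9
t=2: input=3 -> V=0 FIRE
t=3: input=3 -> V=15
t=4: input=2 -> V=0 FIRE
t=5: input=5 -> V=0 FIRE
t=6: input=5 -> V=0 FIRE
t=7: input=2 -> V=10
t=8: input=1 -> V=14
t=9: input=4 -> V=0 FIRE
t=10: input=5 -> V=0 FIRE
t=11: input=4 -> V=0 FIRE
t=12: input=2 -> V=10
t=13: input=1 -> V=14
t=14: input=1 -> V=17

Answer: 7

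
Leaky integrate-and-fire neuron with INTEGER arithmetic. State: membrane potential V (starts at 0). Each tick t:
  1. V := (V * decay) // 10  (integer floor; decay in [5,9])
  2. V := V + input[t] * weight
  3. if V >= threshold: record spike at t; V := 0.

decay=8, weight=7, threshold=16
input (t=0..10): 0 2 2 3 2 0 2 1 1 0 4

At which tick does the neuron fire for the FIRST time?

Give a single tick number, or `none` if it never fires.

Answer: 2

Derivation:
t=0: input=0 -> V=0
t=1: input=2 -> V=14
t=2: input=2 -> V=0 FIRE
t=3: input=3 -> V=0 FIRE
t=4: input=2 -> V=14
t=5: input=0 -> V=11
t=6: input=2 -> V=0 FIRE
t=7: input=1 -> V=7
t=8: input=1 -> V=12
t=9: input=0 -> V=9
t=10: input=4 -> V=0 FIRE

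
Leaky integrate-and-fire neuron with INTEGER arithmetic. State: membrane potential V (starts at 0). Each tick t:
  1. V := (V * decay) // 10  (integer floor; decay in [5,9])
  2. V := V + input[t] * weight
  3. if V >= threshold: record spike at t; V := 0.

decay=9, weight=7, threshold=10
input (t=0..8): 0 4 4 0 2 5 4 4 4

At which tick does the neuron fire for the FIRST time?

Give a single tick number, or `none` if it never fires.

t=0: input=0 -> V=0
t=1: input=4 -> V=0 FIRE
t=2: input=4 -> V=0 FIRE
t=3: input=0 -> V=0
t=4: input=2 -> V=0 FIRE
t=5: input=5 -> V=0 FIRE
t=6: input=4 -> V=0 FIRE
t=7: input=4 -> V=0 FIRE
t=8: input=4 -> V=0 FIRE

Answer: 1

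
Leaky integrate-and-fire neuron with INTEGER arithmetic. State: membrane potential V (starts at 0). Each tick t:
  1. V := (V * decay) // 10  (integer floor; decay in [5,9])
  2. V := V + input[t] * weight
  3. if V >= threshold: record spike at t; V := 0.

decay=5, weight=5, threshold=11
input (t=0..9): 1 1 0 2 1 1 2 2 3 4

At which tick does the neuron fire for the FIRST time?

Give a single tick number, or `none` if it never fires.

Answer: 3

Derivation:
t=0: input=1 -> V=5
t=1: input=1 -> V=7
t=2: input=0 -> V=3
t=3: input=2 -> V=0 FIRE
t=4: input=1 -> V=5
t=5: input=1 -> V=7
t=6: input=2 -> V=0 FIRE
t=7: input=2 -> V=10
t=8: input=3 -> V=0 FIRE
t=9: input=4 -> V=0 FIRE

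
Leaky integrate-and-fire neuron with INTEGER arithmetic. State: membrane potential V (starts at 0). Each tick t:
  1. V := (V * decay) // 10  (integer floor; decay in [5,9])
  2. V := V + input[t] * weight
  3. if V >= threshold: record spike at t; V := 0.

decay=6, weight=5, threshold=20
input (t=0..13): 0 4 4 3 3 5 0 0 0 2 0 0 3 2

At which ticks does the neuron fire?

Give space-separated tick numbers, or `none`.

t=0: input=0 -> V=0
t=1: input=4 -> V=0 FIRE
t=2: input=4 -> V=0 FIRE
t=3: input=3 -> V=15
t=4: input=3 -> V=0 FIRE
t=5: input=5 -> V=0 FIRE
t=6: input=0 -> V=0
t=7: input=0 -> V=0
t=8: input=0 -> V=0
t=9: input=2 -> V=10
t=10: input=0 -> V=6
t=11: input=0 -> V=3
t=12: input=3 -> V=16
t=13: input=2 -> V=19

Answer: 1 2 4 5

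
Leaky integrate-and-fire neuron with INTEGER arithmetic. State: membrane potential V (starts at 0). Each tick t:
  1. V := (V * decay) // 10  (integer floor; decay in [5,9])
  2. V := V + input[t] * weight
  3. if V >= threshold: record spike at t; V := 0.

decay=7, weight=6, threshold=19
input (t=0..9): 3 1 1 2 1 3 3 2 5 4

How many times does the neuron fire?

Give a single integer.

t=0: input=3 -> V=18
t=1: input=1 -> V=18
t=2: input=1 -> V=18
t=3: input=2 -> V=0 FIRE
t=4: input=1 -> V=6
t=5: input=3 -> V=0 FIRE
t=6: input=3 -> V=18
t=7: input=2 -> V=0 FIRE
t=8: input=5 -> V=0 FIRE
t=9: input=4 -> V=0 FIRE

Answer: 5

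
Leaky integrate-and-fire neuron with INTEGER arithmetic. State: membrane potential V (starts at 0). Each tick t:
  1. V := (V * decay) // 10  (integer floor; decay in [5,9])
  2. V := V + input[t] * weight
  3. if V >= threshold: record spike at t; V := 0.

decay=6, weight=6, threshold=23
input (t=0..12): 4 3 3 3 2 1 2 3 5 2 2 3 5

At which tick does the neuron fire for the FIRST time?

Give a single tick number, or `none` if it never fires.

Answer: 0

Derivation:
t=0: input=4 -> V=0 FIRE
t=1: input=3 -> V=18
t=2: input=3 -> V=0 FIRE
t=3: input=3 -> V=18
t=4: input=2 -> V=22
t=5: input=1 -> V=19
t=6: input=2 -> V=0 FIRE
t=7: input=3 -> V=18
t=8: input=5 -> V=0 FIRE
t=9: input=2 -> V=12
t=10: input=2 -> V=19
t=11: input=3 -> V=0 FIRE
t=12: input=5 -> V=0 FIRE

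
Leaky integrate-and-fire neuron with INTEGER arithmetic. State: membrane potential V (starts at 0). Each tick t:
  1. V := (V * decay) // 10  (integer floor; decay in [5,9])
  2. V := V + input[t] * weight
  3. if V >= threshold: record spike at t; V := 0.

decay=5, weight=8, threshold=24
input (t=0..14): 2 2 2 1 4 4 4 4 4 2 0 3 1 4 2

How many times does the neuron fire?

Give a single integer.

Answer: 8

Derivation:
t=0: input=2 -> V=16
t=1: input=2 -> V=0 FIRE
t=2: input=2 -> V=16
t=3: input=1 -> V=16
t=4: input=4 -> V=0 FIRE
t=5: input=4 -> V=0 FIRE
t=6: input=4 -> V=0 FIRE
t=7: input=4 -> V=0 FIRE
t=8: input=4 -> V=0 FIRE
t=9: input=2 -> V=16
t=10: input=0 -> V=8
t=11: input=3 -> V=0 FIRE
t=12: input=1 -> V=8
t=13: input=4 -> V=0 FIRE
t=14: input=2 -> V=16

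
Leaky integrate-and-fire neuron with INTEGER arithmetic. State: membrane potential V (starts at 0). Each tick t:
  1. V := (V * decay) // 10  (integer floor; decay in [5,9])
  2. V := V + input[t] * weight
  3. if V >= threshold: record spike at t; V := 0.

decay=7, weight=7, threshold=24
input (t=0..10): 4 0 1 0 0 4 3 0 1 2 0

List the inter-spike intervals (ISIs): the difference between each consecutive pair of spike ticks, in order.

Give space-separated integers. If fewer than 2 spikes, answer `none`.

Answer: 5 4

Derivation:
t=0: input=4 -> V=0 FIRE
t=1: input=0 -> V=0
t=2: input=1 -> V=7
t=3: input=0 -> V=4
t=4: input=0 -> V=2
t=5: input=4 -> V=0 FIRE
t=6: input=3 -> V=21
t=7: input=0 -> V=14
t=8: input=1 -> V=16
t=9: input=2 -> V=0 FIRE
t=10: input=0 -> V=0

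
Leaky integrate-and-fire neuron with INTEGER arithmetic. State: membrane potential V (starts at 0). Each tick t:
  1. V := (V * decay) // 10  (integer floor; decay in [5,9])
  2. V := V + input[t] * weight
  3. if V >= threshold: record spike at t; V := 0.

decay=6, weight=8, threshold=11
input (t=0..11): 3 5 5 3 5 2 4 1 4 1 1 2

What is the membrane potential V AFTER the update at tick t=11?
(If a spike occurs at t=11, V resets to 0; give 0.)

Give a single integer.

t=0: input=3 -> V=0 FIRE
t=1: input=5 -> V=0 FIRE
t=2: input=5 -> V=0 FIRE
t=3: input=3 -> V=0 FIRE
t=4: input=5 -> V=0 FIRE
t=5: input=2 -> V=0 FIRE
t=6: input=4 -> V=0 FIRE
t=7: input=1 -> V=8
t=8: input=4 -> V=0 FIRE
t=9: input=1 -> V=8
t=10: input=1 -> V=0 FIRE
t=11: input=2 -> V=0 FIRE

Answer: 0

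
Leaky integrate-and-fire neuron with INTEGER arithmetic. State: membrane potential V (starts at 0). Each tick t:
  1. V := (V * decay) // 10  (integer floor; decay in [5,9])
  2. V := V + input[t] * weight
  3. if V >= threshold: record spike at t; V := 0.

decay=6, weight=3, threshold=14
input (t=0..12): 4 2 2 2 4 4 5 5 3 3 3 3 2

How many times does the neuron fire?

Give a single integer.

Answer: 5

Derivation:
t=0: input=4 -> V=12
t=1: input=2 -> V=13
t=2: input=2 -> V=13
t=3: input=2 -> V=13
t=4: input=4 -> V=0 FIRE
t=5: input=4 -> V=12
t=6: input=5 -> V=0 FIRE
t=7: input=5 -> V=0 FIRE
t=8: input=3 -> V=9
t=9: input=3 -> V=0 FIRE
t=10: input=3 -> V=9
t=11: input=3 -> V=0 FIRE
t=12: input=2 -> V=6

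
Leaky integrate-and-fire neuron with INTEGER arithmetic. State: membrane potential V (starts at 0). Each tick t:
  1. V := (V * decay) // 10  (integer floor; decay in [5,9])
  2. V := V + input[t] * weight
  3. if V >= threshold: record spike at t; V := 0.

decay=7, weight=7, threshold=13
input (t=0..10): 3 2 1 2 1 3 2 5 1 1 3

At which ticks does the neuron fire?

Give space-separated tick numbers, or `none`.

t=0: input=3 -> V=0 FIRE
t=1: input=2 -> V=0 FIRE
t=2: input=1 -> V=7
t=3: input=2 -> V=0 FIRE
t=4: input=1 -> V=7
t=5: input=3 -> V=0 FIRE
t=6: input=2 -> V=0 FIRE
t=7: input=5 -> V=0 FIRE
t=8: input=1 -> V=7
t=9: input=1 -> V=11
t=10: input=3 -> V=0 FIRE

Answer: 0 1 3 5 6 7 10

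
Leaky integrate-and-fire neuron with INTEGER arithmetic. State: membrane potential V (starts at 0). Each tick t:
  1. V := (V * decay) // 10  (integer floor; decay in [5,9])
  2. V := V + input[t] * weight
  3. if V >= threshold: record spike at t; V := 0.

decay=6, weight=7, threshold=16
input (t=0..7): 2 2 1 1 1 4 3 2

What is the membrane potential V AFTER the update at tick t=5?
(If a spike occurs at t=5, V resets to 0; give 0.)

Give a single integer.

Answer: 0

Derivation:
t=0: input=2 -> V=14
t=1: input=2 -> V=0 FIRE
t=2: input=1 -> V=7
t=3: input=1 -> V=11
t=4: input=1 -> V=13
t=5: input=4 -> V=0 FIRE
t=6: input=3 -> V=0 FIRE
t=7: input=2 -> V=14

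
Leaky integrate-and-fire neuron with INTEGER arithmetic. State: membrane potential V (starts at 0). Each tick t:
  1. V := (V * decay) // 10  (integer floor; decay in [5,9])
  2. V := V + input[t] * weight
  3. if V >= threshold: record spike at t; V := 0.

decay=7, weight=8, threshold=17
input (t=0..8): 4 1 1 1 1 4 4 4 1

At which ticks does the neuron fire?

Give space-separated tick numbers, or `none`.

t=0: input=4 -> V=0 FIRE
t=1: input=1 -> V=8
t=2: input=1 -> V=13
t=3: input=1 -> V=0 FIRE
t=4: input=1 -> V=8
t=5: input=4 -> V=0 FIRE
t=6: input=4 -> V=0 FIRE
t=7: input=4 -> V=0 FIRE
t=8: input=1 -> V=8

Answer: 0 3 5 6 7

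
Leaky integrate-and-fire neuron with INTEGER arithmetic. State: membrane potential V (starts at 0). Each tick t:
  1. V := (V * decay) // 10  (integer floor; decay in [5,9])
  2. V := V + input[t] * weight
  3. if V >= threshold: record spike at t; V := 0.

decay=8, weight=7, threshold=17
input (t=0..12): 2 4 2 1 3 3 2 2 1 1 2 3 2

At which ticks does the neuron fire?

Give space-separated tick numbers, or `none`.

Answer: 1 3 4 5 7 10 11

Derivation:
t=0: input=2 -> V=14
t=1: input=4 -> V=0 FIRE
t=2: input=2 -> V=14
t=3: input=1 -> V=0 FIRE
t=4: input=3 -> V=0 FIRE
t=5: input=3 -> V=0 FIRE
t=6: input=2 -> V=14
t=7: input=2 -> V=0 FIRE
t=8: input=1 -> V=7
t=9: input=1 -> V=12
t=10: input=2 -> V=0 FIRE
t=11: input=3 -> V=0 FIRE
t=12: input=2 -> V=14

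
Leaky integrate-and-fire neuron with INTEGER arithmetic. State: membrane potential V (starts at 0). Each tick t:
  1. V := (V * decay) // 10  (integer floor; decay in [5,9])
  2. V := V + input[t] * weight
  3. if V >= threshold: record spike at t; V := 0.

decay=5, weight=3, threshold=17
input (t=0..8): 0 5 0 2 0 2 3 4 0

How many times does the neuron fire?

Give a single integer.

t=0: input=0 -> V=0
t=1: input=5 -> V=15
t=2: input=0 -> V=7
t=3: input=2 -> V=9
t=4: input=0 -> V=4
t=5: input=2 -> V=8
t=6: input=3 -> V=13
t=7: input=4 -> V=0 FIRE
t=8: input=0 -> V=0

Answer: 1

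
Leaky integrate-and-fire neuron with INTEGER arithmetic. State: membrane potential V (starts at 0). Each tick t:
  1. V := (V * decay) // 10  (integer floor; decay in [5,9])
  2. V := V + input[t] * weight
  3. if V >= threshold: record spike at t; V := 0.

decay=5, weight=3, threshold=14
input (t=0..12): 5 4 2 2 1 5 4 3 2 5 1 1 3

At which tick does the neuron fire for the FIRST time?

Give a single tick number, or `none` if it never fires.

Answer: 0

Derivation:
t=0: input=5 -> V=0 FIRE
t=1: input=4 -> V=12
t=2: input=2 -> V=12
t=3: input=2 -> V=12
t=4: input=1 -> V=9
t=5: input=5 -> V=0 FIRE
t=6: input=4 -> V=12
t=7: input=3 -> V=0 FIRE
t=8: input=2 -> V=6
t=9: input=5 -> V=0 FIRE
t=10: input=1 -> V=3
t=11: input=1 -> V=4
t=12: input=3 -> V=11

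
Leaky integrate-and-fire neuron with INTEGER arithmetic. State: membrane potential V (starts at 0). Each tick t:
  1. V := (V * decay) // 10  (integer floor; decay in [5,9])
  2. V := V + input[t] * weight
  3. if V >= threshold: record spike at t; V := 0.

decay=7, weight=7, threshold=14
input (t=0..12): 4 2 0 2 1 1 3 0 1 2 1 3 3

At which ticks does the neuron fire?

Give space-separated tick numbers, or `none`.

t=0: input=4 -> V=0 FIRE
t=1: input=2 -> V=0 FIRE
t=2: input=0 -> V=0
t=3: input=2 -> V=0 FIRE
t=4: input=1 -> V=7
t=5: input=1 -> V=11
t=6: input=3 -> V=0 FIRE
t=7: input=0 -> V=0
t=8: input=1 -> V=7
t=9: input=2 -> V=0 FIRE
t=10: input=1 -> V=7
t=11: input=3 -> V=0 FIRE
t=12: input=3 -> V=0 FIRE

Answer: 0 1 3 6 9 11 12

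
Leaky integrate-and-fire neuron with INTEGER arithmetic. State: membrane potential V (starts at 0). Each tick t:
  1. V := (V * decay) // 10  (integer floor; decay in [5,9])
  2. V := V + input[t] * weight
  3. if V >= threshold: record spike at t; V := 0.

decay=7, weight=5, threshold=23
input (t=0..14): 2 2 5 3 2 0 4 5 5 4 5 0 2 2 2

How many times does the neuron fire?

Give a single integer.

Answer: 5

Derivation:
t=0: input=2 -> V=10
t=1: input=2 -> V=17
t=2: input=5 -> V=0 FIRE
t=3: input=3 -> V=15
t=4: input=2 -> V=20
t=5: input=0 -> V=14
t=6: input=4 -> V=0 FIRE
t=7: input=5 -> V=0 FIRE
t=8: input=5 -> V=0 FIRE
t=9: input=4 -> V=20
t=10: input=5 -> V=0 FIRE
t=11: input=0 -> V=0
t=12: input=2 -> V=10
t=13: input=2 -> V=17
t=14: input=2 -> V=21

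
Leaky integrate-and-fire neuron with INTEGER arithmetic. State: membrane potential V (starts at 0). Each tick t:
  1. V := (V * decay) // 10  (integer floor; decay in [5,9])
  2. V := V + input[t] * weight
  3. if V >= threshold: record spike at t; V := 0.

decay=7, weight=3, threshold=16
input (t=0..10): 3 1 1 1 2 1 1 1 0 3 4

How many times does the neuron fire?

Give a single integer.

t=0: input=3 -> V=9
t=1: input=1 -> V=9
t=2: input=1 -> V=9
t=3: input=1 -> V=9
t=4: input=2 -> V=12
t=5: input=1 -> V=11
t=6: input=1 -> V=10
t=7: input=1 -> V=10
t=8: input=0 -> V=7
t=9: input=3 -> V=13
t=10: input=4 -> V=0 FIRE

Answer: 1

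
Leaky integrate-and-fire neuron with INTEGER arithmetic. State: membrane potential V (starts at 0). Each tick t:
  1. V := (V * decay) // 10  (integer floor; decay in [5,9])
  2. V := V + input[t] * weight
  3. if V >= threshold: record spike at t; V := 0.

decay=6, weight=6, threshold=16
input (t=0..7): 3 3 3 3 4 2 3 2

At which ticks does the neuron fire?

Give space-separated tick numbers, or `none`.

t=0: input=3 -> V=0 FIRE
t=1: input=3 -> V=0 FIRE
t=2: input=3 -> V=0 FIRE
t=3: input=3 -> V=0 FIRE
t=4: input=4 -> V=0 FIRE
t=5: input=2 -> V=12
t=6: input=3 -> V=0 FIRE
t=7: input=2 -> V=12

Answer: 0 1 2 3 4 6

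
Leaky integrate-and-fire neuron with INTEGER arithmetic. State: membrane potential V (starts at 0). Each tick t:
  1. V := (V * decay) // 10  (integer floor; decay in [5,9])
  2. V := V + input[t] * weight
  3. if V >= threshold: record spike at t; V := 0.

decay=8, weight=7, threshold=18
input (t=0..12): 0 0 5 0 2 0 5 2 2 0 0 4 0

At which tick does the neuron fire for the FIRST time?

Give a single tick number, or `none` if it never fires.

Answer: 2

Derivation:
t=0: input=0 -> V=0
t=1: input=0 -> V=0
t=2: input=5 -> V=0 FIRE
t=3: input=0 -> V=0
t=4: input=2 -> V=14
t=5: input=0 -> V=11
t=6: input=5 -> V=0 FIRE
t=7: input=2 -> V=14
t=8: input=2 -> V=0 FIRE
t=9: input=0 -> V=0
t=10: input=0 -> V=0
t=11: input=4 -> V=0 FIRE
t=12: input=0 -> V=0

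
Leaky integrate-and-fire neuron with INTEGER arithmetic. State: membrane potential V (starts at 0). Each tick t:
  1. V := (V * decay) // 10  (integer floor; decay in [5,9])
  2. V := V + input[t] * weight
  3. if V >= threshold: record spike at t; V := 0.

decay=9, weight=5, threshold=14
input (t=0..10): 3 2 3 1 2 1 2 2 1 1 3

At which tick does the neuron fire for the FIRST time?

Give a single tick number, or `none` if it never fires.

t=0: input=3 -> V=0 FIRE
t=1: input=2 -> V=10
t=2: input=3 -> V=0 FIRE
t=3: input=1 -> V=5
t=4: input=2 -> V=0 FIRE
t=5: input=1 -> V=5
t=6: input=2 -> V=0 FIRE
t=7: input=2 -> V=10
t=8: input=1 -> V=0 FIRE
t=9: input=1 -> V=5
t=10: input=3 -> V=0 FIRE

Answer: 0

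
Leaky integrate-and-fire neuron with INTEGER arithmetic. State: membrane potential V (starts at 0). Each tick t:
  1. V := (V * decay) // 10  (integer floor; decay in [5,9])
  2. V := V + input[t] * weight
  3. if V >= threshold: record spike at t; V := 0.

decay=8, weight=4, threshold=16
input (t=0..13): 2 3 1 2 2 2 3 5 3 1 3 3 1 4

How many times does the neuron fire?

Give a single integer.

Answer: 6

Derivation:
t=0: input=2 -> V=8
t=1: input=3 -> V=0 FIRE
t=2: input=1 -> V=4
t=3: input=2 -> V=11
t=4: input=2 -> V=0 FIRE
t=5: input=2 -> V=8
t=6: input=3 -> V=0 FIRE
t=7: input=5 -> V=0 FIRE
t=8: input=3 -> V=12
t=9: input=1 -> V=13
t=10: input=3 -> V=0 FIRE
t=11: input=3 -> V=12
t=12: input=1 -> V=13
t=13: input=4 -> V=0 FIRE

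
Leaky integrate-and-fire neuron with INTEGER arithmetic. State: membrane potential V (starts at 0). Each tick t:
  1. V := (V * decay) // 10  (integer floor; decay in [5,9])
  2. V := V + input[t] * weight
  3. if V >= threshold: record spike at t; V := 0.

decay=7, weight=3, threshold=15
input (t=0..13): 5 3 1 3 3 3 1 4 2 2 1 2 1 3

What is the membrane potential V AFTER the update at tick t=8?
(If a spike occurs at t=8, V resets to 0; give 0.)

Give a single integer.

t=0: input=5 -> V=0 FIRE
t=1: input=3 -> V=9
t=2: input=1 -> V=9
t=3: input=3 -> V=0 FIRE
t=4: input=3 -> V=9
t=5: input=3 -> V=0 FIRE
t=6: input=1 -> V=3
t=7: input=4 -> V=14
t=8: input=2 -> V=0 FIRE
t=9: input=2 -> V=6
t=10: input=1 -> V=7
t=11: input=2 -> V=10
t=12: input=1 -> V=10
t=13: input=3 -> V=0 FIRE

Answer: 0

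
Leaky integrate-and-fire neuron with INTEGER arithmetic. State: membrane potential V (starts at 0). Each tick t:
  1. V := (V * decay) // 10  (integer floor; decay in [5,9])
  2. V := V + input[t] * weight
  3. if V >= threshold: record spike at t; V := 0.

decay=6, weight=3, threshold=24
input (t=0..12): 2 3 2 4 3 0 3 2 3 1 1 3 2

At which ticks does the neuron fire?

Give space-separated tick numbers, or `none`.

t=0: input=2 -> V=6
t=1: input=3 -> V=12
t=2: input=2 -> V=13
t=3: input=4 -> V=19
t=4: input=3 -> V=20
t=5: input=0 -> V=12
t=6: input=3 -> V=16
t=7: input=2 -> V=15
t=8: input=3 -> V=18
t=9: input=1 -> V=13
t=10: input=1 -> V=10
t=11: input=3 -> V=15
t=12: input=2 -> V=15

Answer: none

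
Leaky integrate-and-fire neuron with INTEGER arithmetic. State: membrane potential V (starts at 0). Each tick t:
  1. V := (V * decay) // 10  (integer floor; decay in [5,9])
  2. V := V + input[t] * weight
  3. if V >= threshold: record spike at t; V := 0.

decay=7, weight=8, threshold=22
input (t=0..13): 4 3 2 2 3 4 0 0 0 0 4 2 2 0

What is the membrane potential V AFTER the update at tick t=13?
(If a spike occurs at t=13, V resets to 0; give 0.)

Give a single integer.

t=0: input=4 -> V=0 FIRE
t=1: input=3 -> V=0 FIRE
t=2: input=2 -> V=16
t=3: input=2 -> V=0 FIRE
t=4: input=3 -> V=0 FIRE
t=5: input=4 -> V=0 FIRE
t=6: input=0 -> V=0
t=7: input=0 -> V=0
t=8: input=0 -> V=0
t=9: input=0 -> V=0
t=10: input=4 -> V=0 FIRE
t=11: input=2 -> V=16
t=12: input=2 -> V=0 FIRE
t=13: input=0 -> V=0

Answer: 0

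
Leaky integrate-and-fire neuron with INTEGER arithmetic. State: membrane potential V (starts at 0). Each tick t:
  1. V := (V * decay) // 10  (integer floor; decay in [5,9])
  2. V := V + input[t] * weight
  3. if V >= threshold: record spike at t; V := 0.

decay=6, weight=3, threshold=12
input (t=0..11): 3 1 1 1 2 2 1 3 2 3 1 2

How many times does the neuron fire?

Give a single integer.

t=0: input=3 -> V=9
t=1: input=1 -> V=8
t=2: input=1 -> V=7
t=3: input=1 -> V=7
t=4: input=2 -> V=10
t=5: input=2 -> V=0 FIRE
t=6: input=1 -> V=3
t=7: input=3 -> V=10
t=8: input=2 -> V=0 FIRE
t=9: input=3 -> V=9
t=10: input=1 -> V=8
t=11: input=2 -> V=10

Answer: 2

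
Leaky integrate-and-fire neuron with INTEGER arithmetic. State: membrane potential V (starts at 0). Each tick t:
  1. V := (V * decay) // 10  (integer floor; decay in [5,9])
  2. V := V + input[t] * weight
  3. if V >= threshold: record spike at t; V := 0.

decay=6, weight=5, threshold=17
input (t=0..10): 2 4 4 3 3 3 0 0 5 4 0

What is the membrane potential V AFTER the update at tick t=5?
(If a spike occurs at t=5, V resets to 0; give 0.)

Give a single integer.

t=0: input=2 -> V=10
t=1: input=4 -> V=0 FIRE
t=2: input=4 -> V=0 FIRE
t=3: input=3 -> V=15
t=4: input=3 -> V=0 FIRE
t=5: input=3 -> V=15
t=6: input=0 -> V=9
t=7: input=0 -> V=5
t=8: input=5 -> V=0 FIRE
t=9: input=4 -> V=0 FIRE
t=10: input=0 -> V=0

Answer: 15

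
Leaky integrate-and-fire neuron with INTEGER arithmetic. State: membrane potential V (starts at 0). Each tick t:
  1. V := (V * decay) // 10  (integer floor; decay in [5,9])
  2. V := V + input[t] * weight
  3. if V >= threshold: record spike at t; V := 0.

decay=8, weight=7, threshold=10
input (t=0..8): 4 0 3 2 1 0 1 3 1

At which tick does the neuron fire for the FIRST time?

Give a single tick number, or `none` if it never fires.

t=0: input=4 -> V=0 FIRE
t=1: input=0 -> V=0
t=2: input=3 -> V=0 FIRE
t=3: input=2 -> V=0 FIRE
t=4: input=1 -> V=7
t=5: input=0 -> V=5
t=6: input=1 -> V=0 FIRE
t=7: input=3 -> V=0 FIRE
t=8: input=1 -> V=7

Answer: 0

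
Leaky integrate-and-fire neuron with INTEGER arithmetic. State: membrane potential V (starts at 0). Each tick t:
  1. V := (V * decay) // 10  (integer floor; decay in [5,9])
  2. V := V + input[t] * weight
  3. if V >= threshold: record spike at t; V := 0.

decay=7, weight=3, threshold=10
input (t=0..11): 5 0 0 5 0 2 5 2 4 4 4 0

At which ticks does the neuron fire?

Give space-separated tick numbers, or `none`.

t=0: input=5 -> V=0 FIRE
t=1: input=0 -> V=0
t=2: input=0 -> V=0
t=3: input=5 -> V=0 FIRE
t=4: input=0 -> V=0
t=5: input=2 -> V=6
t=6: input=5 -> V=0 FIRE
t=7: input=2 -> V=6
t=8: input=4 -> V=0 FIRE
t=9: input=4 -> V=0 FIRE
t=10: input=4 -> V=0 FIRE
t=11: input=0 -> V=0

Answer: 0 3 6 8 9 10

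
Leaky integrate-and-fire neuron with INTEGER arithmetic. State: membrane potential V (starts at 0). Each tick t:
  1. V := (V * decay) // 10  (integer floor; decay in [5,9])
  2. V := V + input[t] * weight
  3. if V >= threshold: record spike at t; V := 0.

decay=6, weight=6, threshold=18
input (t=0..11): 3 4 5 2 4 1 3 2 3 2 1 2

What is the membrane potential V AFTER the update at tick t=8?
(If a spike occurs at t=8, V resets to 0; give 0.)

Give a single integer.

Answer: 0

Derivation:
t=0: input=3 -> V=0 FIRE
t=1: input=4 -> V=0 FIRE
t=2: input=5 -> V=0 FIRE
t=3: input=2 -> V=12
t=4: input=4 -> V=0 FIRE
t=5: input=1 -> V=6
t=6: input=3 -> V=0 FIRE
t=7: input=2 -> V=12
t=8: input=3 -> V=0 FIRE
t=9: input=2 -> V=12
t=10: input=1 -> V=13
t=11: input=2 -> V=0 FIRE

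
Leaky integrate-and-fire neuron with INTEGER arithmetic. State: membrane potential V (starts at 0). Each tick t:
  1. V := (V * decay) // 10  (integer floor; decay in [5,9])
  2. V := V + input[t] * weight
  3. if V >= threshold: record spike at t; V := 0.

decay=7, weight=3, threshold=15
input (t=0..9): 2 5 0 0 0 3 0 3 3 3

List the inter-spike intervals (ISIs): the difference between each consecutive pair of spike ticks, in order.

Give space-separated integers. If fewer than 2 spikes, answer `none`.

Answer: 7

Derivation:
t=0: input=2 -> V=6
t=1: input=5 -> V=0 FIRE
t=2: input=0 -> V=0
t=3: input=0 -> V=0
t=4: input=0 -> V=0
t=5: input=3 -> V=9
t=6: input=0 -> V=6
t=7: input=3 -> V=13
t=8: input=3 -> V=0 FIRE
t=9: input=3 -> V=9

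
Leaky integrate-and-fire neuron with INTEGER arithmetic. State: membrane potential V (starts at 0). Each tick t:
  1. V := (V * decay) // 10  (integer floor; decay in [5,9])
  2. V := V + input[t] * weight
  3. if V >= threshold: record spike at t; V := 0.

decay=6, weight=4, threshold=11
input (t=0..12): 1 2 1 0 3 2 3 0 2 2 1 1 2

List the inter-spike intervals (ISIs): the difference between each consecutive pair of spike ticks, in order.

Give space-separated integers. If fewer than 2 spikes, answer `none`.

t=0: input=1 -> V=4
t=1: input=2 -> V=10
t=2: input=1 -> V=10
t=3: input=0 -> V=6
t=4: input=3 -> V=0 FIRE
t=5: input=2 -> V=8
t=6: input=3 -> V=0 FIRE
t=7: input=0 -> V=0
t=8: input=2 -> V=8
t=9: input=2 -> V=0 FIRE
t=10: input=1 -> V=4
t=11: input=1 -> V=6
t=12: input=2 -> V=0 FIRE

Answer: 2 3 3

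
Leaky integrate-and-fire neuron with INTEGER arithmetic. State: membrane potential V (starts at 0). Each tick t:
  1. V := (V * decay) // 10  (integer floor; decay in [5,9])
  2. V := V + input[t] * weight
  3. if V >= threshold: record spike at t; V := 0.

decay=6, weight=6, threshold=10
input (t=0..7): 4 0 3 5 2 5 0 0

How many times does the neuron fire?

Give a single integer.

Answer: 5

Derivation:
t=0: input=4 -> V=0 FIRE
t=1: input=0 -> V=0
t=2: input=3 -> V=0 FIRE
t=3: input=5 -> V=0 FIRE
t=4: input=2 -> V=0 FIRE
t=5: input=5 -> V=0 FIRE
t=6: input=0 -> V=0
t=7: input=0 -> V=0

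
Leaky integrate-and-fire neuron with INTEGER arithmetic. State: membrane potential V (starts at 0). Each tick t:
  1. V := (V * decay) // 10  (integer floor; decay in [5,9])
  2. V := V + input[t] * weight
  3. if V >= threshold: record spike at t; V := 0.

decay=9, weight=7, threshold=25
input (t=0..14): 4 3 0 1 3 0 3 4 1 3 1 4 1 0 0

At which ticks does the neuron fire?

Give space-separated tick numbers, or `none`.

t=0: input=4 -> V=0 FIRE
t=1: input=3 -> V=21
t=2: input=0 -> V=18
t=3: input=1 -> V=23
t=4: input=3 -> V=0 FIRE
t=5: input=0 -> V=0
t=6: input=3 -> V=21
t=7: input=4 -> V=0 FIRE
t=8: input=1 -> V=7
t=9: input=3 -> V=0 FIRE
t=10: input=1 -> V=7
t=11: input=4 -> V=0 FIRE
t=12: input=1 -> V=7
t=13: input=0 -> V=6
t=14: input=0 -> V=5

Answer: 0 4 7 9 11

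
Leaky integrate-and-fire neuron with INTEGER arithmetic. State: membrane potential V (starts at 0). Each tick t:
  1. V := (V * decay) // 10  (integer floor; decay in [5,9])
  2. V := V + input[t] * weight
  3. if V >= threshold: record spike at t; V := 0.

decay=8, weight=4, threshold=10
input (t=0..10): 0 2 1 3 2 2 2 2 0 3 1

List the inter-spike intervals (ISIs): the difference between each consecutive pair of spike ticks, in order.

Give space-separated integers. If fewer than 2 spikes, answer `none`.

t=0: input=0 -> V=0
t=1: input=2 -> V=8
t=2: input=1 -> V=0 FIRE
t=3: input=3 -> V=0 FIRE
t=4: input=2 -> V=8
t=5: input=2 -> V=0 FIRE
t=6: input=2 -> V=8
t=7: input=2 -> V=0 FIRE
t=8: input=0 -> V=0
t=9: input=3 -> V=0 FIRE
t=10: input=1 -> V=4

Answer: 1 2 2 2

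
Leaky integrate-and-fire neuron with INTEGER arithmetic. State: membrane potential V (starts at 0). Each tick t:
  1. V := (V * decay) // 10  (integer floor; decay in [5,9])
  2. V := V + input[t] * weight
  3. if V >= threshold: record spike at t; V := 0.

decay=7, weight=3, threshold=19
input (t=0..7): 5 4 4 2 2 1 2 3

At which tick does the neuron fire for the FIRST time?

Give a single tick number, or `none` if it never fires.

Answer: 1

Derivation:
t=0: input=5 -> V=15
t=1: input=4 -> V=0 FIRE
t=2: input=4 -> V=12
t=3: input=2 -> V=14
t=4: input=2 -> V=15
t=5: input=1 -> V=13
t=6: input=2 -> V=15
t=7: input=3 -> V=0 FIRE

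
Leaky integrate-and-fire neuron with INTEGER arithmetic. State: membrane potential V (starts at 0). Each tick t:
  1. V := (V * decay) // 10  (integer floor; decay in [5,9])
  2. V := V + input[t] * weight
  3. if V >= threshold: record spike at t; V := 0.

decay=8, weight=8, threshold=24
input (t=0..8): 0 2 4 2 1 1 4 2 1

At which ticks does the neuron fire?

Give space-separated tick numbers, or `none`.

t=0: input=0 -> V=0
t=1: input=2 -> V=16
t=2: input=4 -> V=0 FIRE
t=3: input=2 -> V=16
t=4: input=1 -> V=20
t=5: input=1 -> V=0 FIRE
t=6: input=4 -> V=0 FIRE
t=7: input=2 -> V=16
t=8: input=1 -> V=20

Answer: 2 5 6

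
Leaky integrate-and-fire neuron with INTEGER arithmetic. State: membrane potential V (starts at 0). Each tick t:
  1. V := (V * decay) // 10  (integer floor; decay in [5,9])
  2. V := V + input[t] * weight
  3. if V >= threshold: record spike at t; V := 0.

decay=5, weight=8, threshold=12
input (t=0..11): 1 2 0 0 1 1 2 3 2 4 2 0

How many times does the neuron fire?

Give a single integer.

t=0: input=1 -> V=8
t=1: input=2 -> V=0 FIRE
t=2: input=0 -> V=0
t=3: input=0 -> V=0
t=4: input=1 -> V=8
t=5: input=1 -> V=0 FIRE
t=6: input=2 -> V=0 FIRE
t=7: input=3 -> V=0 FIRE
t=8: input=2 -> V=0 FIRE
t=9: input=4 -> V=0 FIRE
t=10: input=2 -> V=0 FIRE
t=11: input=0 -> V=0

Answer: 7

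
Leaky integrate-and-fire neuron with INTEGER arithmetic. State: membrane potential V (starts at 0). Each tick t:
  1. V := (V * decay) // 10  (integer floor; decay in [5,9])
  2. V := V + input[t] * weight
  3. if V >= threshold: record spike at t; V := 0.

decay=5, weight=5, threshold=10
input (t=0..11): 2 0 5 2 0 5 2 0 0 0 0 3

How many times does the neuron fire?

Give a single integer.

Answer: 6

Derivation:
t=0: input=2 -> V=0 FIRE
t=1: input=0 -> V=0
t=2: input=5 -> V=0 FIRE
t=3: input=2 -> V=0 FIRE
t=4: input=0 -> V=0
t=5: input=5 -> V=0 FIRE
t=6: input=2 -> V=0 FIRE
t=7: input=0 -> V=0
t=8: input=0 -> V=0
t=9: input=0 -> V=0
t=10: input=0 -> V=0
t=11: input=3 -> V=0 FIRE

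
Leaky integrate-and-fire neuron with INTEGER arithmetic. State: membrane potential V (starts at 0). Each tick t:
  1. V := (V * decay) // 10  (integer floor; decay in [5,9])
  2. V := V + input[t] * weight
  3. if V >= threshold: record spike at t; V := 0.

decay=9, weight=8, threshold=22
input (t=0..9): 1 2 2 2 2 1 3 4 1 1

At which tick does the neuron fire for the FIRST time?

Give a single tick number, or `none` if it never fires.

t=0: input=1 -> V=8
t=1: input=2 -> V=0 FIRE
t=2: input=2 -> V=16
t=3: input=2 -> V=0 FIRE
t=4: input=2 -> V=16
t=5: input=1 -> V=0 FIRE
t=6: input=3 -> V=0 FIRE
t=7: input=4 -> V=0 FIRE
t=8: input=1 -> V=8
t=9: input=1 -> V=15

Answer: 1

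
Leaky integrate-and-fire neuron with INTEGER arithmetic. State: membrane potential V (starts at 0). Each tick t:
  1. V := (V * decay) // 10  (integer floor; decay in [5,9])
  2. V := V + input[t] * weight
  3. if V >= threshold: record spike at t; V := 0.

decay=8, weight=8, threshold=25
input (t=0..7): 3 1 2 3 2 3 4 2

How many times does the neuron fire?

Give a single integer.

Answer: 4

Derivation:
t=0: input=3 -> V=24
t=1: input=1 -> V=0 FIRE
t=2: input=2 -> V=16
t=3: input=3 -> V=0 FIRE
t=4: input=2 -> V=16
t=5: input=3 -> V=0 FIRE
t=6: input=4 -> V=0 FIRE
t=7: input=2 -> V=16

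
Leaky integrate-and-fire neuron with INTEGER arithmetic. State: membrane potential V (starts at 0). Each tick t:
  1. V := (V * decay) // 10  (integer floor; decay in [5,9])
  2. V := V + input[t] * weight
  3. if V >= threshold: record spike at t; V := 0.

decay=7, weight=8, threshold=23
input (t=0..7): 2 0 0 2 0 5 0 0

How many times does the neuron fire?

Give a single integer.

t=0: input=2 -> V=16
t=1: input=0 -> V=11
t=2: input=0 -> V=7
t=3: input=2 -> V=20
t=4: input=0 -> V=14
t=5: input=5 -> V=0 FIRE
t=6: input=0 -> V=0
t=7: input=0 -> V=0

Answer: 1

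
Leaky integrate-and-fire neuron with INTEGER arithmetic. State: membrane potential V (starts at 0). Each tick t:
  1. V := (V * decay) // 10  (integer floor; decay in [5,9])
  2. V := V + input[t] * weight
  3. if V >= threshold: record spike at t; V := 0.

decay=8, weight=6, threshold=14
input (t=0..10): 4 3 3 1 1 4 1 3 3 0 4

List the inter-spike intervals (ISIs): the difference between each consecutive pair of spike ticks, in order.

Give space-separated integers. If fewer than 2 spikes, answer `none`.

t=0: input=4 -> V=0 FIRE
t=1: input=3 -> V=0 FIRE
t=2: input=3 -> V=0 FIRE
t=3: input=1 -> V=6
t=4: input=1 -> V=10
t=5: input=4 -> V=0 FIRE
t=6: input=1 -> V=6
t=7: input=3 -> V=0 FIRE
t=8: input=3 -> V=0 FIRE
t=9: input=0 -> V=0
t=10: input=4 -> V=0 FIRE

Answer: 1 1 3 2 1 2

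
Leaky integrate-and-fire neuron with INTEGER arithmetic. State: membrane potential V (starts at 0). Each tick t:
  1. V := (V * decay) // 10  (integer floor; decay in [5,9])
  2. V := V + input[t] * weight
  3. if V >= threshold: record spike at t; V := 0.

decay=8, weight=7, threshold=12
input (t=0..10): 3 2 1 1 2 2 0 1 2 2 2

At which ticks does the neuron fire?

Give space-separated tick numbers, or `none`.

Answer: 0 1 3 4 5 8 9 10

Derivation:
t=0: input=3 -> V=0 FIRE
t=1: input=2 -> V=0 FIRE
t=2: input=1 -> V=7
t=3: input=1 -> V=0 FIRE
t=4: input=2 -> V=0 FIRE
t=5: input=2 -> V=0 FIRE
t=6: input=0 -> V=0
t=7: input=1 -> V=7
t=8: input=2 -> V=0 FIRE
t=9: input=2 -> V=0 FIRE
t=10: input=2 -> V=0 FIRE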